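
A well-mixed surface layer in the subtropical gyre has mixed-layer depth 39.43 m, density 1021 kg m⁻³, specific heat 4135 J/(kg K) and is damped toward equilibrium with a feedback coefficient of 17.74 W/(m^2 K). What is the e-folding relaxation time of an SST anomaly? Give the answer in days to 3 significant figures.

Areal heat capacity C = ρ c_p D = 1021 × 4135 × 39.43 = 1.66×10^8 J/(m^2 K).
Relaxation time τ = C / λ = 1.66×10^8 / 17.74 = 9.38×10^6 s.
In days: 9.38×10^6 s / (86400 s/day) = 109 days.

109 days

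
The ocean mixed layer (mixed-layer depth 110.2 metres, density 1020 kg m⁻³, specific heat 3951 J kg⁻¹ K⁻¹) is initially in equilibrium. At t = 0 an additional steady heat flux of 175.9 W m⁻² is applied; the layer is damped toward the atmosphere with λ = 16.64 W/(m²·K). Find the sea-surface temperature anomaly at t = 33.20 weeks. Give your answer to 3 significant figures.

Areal heat capacity C = ρ c_p D = 1020 × 3951 × 110.2 = 4.44×10^8 J/(m²·K).
τ = C / λ = 4.44×10^8 / 16.64 = 2.67×10^7 s.
Equilibrium anomaly ΔT_eq = F / λ = 175.9 / 16.64 = 10.6 K.
t = 33.20 weeks = 2.01×10^7 s, so t/τ = 0.752.
ΔT(t) = ΔT_eq (1 − e^(−t/τ)) = 10.6 × (1 − e^−0.752) = 5.59 K.

5.59 K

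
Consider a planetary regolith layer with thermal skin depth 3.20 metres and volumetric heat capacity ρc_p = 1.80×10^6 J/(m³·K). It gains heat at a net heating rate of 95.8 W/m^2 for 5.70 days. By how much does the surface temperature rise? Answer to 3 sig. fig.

8.19 K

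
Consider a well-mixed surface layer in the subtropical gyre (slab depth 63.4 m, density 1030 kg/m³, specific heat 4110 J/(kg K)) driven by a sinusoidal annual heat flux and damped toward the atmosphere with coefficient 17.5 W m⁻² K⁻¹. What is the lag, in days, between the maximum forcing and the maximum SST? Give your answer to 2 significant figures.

73 days

Areal heat capacity C = ρ c_p D = 1030 × 4110 × 63.4 = 2.68×10^8 J m⁻² K⁻¹.
ω = 2π / 3.15×10^7 s = 1.99×10^-7 s⁻¹.
Phase lag φ = arctan(Cω/λ) = arctan(53.5/17.5) = 1.25 rad.
Time lag = φ / ω = 1.25 / 1.99×10^-7 = 6.30×10^6 s = 72.9 days.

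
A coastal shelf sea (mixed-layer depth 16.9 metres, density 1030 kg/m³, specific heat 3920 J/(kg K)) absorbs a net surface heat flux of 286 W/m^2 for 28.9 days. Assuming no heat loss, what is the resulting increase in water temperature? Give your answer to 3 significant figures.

Areal heat capacity C = ρ c_p D = 1030 × 3920 × 16.9 = 6.82×10^7 J m⁻² K⁻¹.
Net heat input Q = F Δt = 286 × (28.9 days × 86400 s/day) = 7.14×10^8 J/m².
ΔT = Q / C = 7.14×10^8 / 6.82×10^7 = 10.5 K.

10.5 K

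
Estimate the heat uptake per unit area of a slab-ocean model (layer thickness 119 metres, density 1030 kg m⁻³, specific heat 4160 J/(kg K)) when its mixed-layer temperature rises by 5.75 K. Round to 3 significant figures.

Areal heat capacity C = ρ c_p D = 1030 × 4160 × 119 = 5.10×10^8 J m⁻² K⁻¹.
ΔQ = C ΔT = 5.10×10^8 × 5.75 = 2.93×10^9 J/m².

2.93×10^9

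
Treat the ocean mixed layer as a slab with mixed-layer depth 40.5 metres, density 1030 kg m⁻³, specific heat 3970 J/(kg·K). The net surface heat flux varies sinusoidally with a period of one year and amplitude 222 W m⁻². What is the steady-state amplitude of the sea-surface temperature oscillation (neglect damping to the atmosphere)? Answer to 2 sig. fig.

6.7 K

Areal heat capacity C = ρ c_p D = 1030 × 3970 × 40.5 = 1.66×10^8 J/(m^2 K).
Angular frequency ω = 2π / T = 2π / 3.15×10^7 s = 1.99×10^-7 s⁻¹.
Cω = 1.66×10^8 × 1.99×10^-7 = 33.0 W/(m²·K).
Amplitude A = F₀ / (Cω) = 222 / 33.0 = 6.73 K.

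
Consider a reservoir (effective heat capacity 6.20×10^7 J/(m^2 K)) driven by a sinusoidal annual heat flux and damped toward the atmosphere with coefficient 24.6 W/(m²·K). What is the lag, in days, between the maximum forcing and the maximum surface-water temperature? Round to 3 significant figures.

Areal heat capacity C = 6.20×10^7 J/(m^2 K) (given).
ω = 2π / 3.15×10^7 s = 1.99×10^-7 s⁻¹.
Phase lag φ = arctan(Cω/λ) = arctan(12.4/24.6) = 0.465 rad.
Time lag = φ / ω = 0.465 / 1.99×10^-7 = 2.34×10^6 s = 27.0 days.

27.0 days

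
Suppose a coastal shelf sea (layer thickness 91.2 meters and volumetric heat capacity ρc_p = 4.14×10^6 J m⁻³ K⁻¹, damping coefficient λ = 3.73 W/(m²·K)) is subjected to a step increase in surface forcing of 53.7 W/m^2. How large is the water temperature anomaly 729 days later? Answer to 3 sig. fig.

6.67 K

Areal heat capacity C = ρc_p × D = 4.14×10^6 × 91.2 = 3.78×10^8 J/(m²·K).
τ = C / λ = 3.78×10^8 / 3.73 = 1.01×10^8 s.
Equilibrium anomaly ΔT_eq = F / λ = 53.7 / 3.73 = 14.4 K.
t = 729 days = 6.30×10^7 s, so t/τ = 0.622.
ΔT(t) = ΔT_eq (1 − e^(−t/τ)) = 14.4 × (1 − e^−0.622) = 6.67 K.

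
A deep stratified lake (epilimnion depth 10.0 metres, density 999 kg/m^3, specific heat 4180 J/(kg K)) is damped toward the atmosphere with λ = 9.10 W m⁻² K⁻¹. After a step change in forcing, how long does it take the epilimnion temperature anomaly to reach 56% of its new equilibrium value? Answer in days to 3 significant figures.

Areal heat capacity C = ρ c_p D = 999 × 4180 × 10.0 = 4.18×10^7 J/(m²·K).
τ = C / λ = 4.18×10^7 / 9.10 = 4.59×10^6 s.
Fraction reached: 1 − e^(−t/τ) = 0.56 ⇒ t = −τ ln(1 − 0.56) = τ × 0.821.
t = 3.77×10^6 s = 43.6 days.

43.6 days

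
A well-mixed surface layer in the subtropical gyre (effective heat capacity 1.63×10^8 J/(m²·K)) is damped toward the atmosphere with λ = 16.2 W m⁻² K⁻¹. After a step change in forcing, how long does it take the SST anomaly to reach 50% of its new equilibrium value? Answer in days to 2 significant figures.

Areal heat capacity C = 1.63×10^8 J/(m²·K) (given).
τ = C / λ = 1.63×10^8 / 16.2 = 1.01×10^7 s.
Fraction reached: 1 − e^(−t/τ) = 0.50 ⇒ t = −τ ln(1 − 0.50) = τ × 0.693.
t = 6.97×10^6 s = 80.7 days.

81 days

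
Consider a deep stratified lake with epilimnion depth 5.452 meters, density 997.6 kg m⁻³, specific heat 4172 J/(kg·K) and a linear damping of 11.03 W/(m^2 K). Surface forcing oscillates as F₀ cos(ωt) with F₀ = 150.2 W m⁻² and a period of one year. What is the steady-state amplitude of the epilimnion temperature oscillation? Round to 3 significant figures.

12.6 K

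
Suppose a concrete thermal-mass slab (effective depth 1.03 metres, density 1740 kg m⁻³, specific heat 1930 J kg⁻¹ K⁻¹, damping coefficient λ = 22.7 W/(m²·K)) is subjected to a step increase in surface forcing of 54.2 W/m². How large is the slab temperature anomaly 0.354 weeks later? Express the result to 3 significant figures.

1.80 K

Areal heat capacity C = ρ c_p D = 1740 × 1930 × 1.03 = 3.46×10^6 J/(m²·K).
τ = C / λ = 3.46×10^6 / 22.7 = 1.52×10^5 s.
Equilibrium anomaly ΔT_eq = F / λ = 54.2 / 22.7 = 2.39 K.
t = 0.354 weeks = 2.14×10^5 s, so t/τ = 1.41.
ΔT(t) = ΔT_eq (1 − e^(−t/τ)) = 2.39 × (1 − e^−1.41) = 1.80 K.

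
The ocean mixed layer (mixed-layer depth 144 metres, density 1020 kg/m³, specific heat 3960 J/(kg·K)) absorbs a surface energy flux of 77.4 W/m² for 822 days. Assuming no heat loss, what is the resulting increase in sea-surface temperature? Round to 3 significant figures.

Areal heat capacity C = ρ c_p D = 1020 × 3960 × 144 = 5.82×10^8 J/(m^2 K).
Net heat input Q = F Δt = 77.4 × (822 days × 86400 s/day) = 5.50×10^9 J/m².
ΔT = Q / C = 5.50×10^9 / 5.82×10^8 = 9.45 K.

9.45 K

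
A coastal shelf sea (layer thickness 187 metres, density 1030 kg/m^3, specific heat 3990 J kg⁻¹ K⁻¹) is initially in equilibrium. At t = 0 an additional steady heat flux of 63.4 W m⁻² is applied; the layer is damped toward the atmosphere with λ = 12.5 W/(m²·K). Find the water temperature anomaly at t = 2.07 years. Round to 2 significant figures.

3.3 K

Areal heat capacity C = ρ c_p D = 1030 × 3990 × 187 = 7.69×10^8 J m⁻² K⁻¹.
τ = C / λ = 7.69×10^8 / 12.5 = 6.15×10^7 s.
Equilibrium anomaly ΔT_eq = F / λ = 63.4 / 12.5 = 5.07 K.
t = 2.07 years = 6.53×10^7 s, so t/τ = 1.06.
ΔT(t) = ΔT_eq (1 − e^(−t/τ)) = 5.07 × (1 − e^−1.06) = 3.32 K.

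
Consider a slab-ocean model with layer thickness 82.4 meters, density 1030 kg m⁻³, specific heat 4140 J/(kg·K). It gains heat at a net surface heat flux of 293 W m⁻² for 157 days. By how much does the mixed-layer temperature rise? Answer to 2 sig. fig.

11 K

Areal heat capacity C = ρ c_p D = 1030 × 4140 × 82.4 = 3.51×10^8 J/(m^2 K).
Net heat input Q = F Δt = 293 × (157 days × 86400 s/day) = 3.97×10^9 J/m².
ΔT = Q / C = 3.97×10^9 / 3.51×10^8 = 11.3 K.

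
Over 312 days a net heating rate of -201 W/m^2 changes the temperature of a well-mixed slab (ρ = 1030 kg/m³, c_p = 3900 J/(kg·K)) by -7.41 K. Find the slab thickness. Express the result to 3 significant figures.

182 m

Heat input Q = F Δt = -201 × 2.70×10^7 s = -5.42×10^9 J/m².
Required areal heat capacity C = Q / ΔT = 7.31×10^8 J/(m²·K).
Depth D = C / (ρ c_p) = 7.31×10^8 / (1030 × 3900) = 182 m.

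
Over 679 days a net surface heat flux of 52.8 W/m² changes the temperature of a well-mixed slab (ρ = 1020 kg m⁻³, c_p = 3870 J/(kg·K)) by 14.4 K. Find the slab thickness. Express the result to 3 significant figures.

54.5 m

Heat input Q = F Δt = 52.8 × 5.87×10^7 s = 3.10×10^9 J/m².
Required areal heat capacity C = Q / ΔT = 2.15×10^8 J/(m²·K).
Depth D = C / (ρ c_p) = 2.15×10^8 / (1020 × 3870) = 54.5 m.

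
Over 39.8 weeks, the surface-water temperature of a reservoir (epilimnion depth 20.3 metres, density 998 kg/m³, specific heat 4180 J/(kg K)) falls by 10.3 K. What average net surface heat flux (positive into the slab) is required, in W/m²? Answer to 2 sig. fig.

Areal heat capacity C = ρ c_p D = 998 × 4180 × 20.3 = 8.47×10^7 J m⁻² K⁻¹.
Required heat per unit area: Q = C ΔT = 8.47×10^7 × -10.3 = -8.72×10^8 J/m².
Flux F = Q / Δt = -8.72×10^8 / 2.41×10^7 s = -36.2 W/m².

-36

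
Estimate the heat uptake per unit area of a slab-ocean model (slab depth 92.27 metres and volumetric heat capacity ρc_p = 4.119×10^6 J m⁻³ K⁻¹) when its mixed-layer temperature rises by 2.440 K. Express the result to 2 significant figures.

Areal heat capacity C = ρc_p × D = 4.119×10^6 × 92.27 = 3.80×10^8 J m⁻² K⁻¹.
ΔQ = C ΔT = 3.80×10^8 × 2.440 = 9.27×10^8 J/m².

9.3×10^8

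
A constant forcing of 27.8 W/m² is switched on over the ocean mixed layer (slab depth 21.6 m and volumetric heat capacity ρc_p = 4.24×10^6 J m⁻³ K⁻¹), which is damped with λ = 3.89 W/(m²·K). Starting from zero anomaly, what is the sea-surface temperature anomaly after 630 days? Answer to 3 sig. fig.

6.44 K

Areal heat capacity C = ρc_p × D = 4.24×10^6 × 21.6 = 9.16×10^7 J/(m^2 K).
τ = C / λ = 9.16×10^7 / 3.89 = 2.35×10^7 s.
Equilibrium anomaly ΔT_eq = F / λ = 27.8 / 3.89 = 7.15 K.
t = 630 days = 5.44×10^7 s, so t/τ = 2.31.
ΔT(t) = ΔT_eq (1 − e^(−t/τ)) = 7.15 × (1 − e^−2.31) = 6.44 K.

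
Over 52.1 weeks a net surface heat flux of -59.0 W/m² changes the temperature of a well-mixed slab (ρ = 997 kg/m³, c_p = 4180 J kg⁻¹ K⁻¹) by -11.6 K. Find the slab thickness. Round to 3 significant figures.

Heat input Q = F Δt = -59.0 × 3.15×10^7 s = -1.86×10^9 J/m².
Required areal heat capacity C = Q / ΔT = 1.60×10^8 J/(m²·K).
Depth D = C / (ρ c_p) = 1.60×10^8 / (997 × 4180) = 38.5 m.

38.5 m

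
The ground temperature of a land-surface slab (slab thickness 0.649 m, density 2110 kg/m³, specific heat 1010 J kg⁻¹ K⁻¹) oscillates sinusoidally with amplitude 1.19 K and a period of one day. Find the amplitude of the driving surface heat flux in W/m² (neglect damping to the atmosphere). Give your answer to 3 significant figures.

120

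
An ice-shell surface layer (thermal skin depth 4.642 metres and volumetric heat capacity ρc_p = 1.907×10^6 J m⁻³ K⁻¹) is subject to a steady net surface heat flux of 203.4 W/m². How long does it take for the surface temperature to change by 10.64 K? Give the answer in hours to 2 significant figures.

Areal heat capacity C = ρc_p × D = 1.907×10^6 × 4.642 = 8.85×10^6 J/(m²·K).
Time required: Δt = C ΔT / F = 8.85×10^6 × 10.64 / 203.4 = 4.63×10^5 s.
In hours: 4.63×10^5 s / (3600 s/hour) = 129 hours.

130 hours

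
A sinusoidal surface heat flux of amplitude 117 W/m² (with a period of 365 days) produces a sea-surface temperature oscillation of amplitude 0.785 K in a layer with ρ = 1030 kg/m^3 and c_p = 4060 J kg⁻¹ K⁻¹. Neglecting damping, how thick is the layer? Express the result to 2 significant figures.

ω = 2π / 3.15×10^7 s = 1.99×10^-7 s⁻¹.
Required C = F₀ / (A ω) = 117 / (0.785 × 1.99×10^-7) = 7.48×10^8 J/(m²·K).
D = C / (ρ c_p) = 7.48×10^8 / (1030 × 4060) = 179 m.

180 m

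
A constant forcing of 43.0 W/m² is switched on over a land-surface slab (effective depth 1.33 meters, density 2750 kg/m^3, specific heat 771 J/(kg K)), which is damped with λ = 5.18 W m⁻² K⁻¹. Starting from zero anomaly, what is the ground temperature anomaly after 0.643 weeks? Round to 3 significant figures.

Areal heat capacity C = ρ c_p D = 2750 × 771 × 1.33 = 2.82×10^6 J/(m^2 K).
τ = C / λ = 2.82×10^6 / 5.18 = 5.44×10^5 s.
Equilibrium anomaly ΔT_eq = F / λ = 43.0 / 5.18 = 8.30 K.
t = 0.643 weeks = 3.89×10^5 s, so t/τ = 0.714.
ΔT(t) = ΔT_eq (1 − e^(−t/τ)) = 8.30 × (1 − e^−0.714) = 4.24 K.

4.24 K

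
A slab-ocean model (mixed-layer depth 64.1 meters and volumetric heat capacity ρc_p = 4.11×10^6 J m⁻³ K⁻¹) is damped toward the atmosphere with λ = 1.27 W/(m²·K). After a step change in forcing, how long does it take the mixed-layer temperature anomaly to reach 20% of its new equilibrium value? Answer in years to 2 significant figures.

Areal heat capacity C = ρc_p × D = 4.11×10^6 × 64.1 = 2.63×10^8 J/(m^2 K).
τ = C / λ = 2.63×10^8 / 1.27 = 2.07×10^8 s.
Fraction reached: 1 − e^(−t/τ) = 0.20 ⇒ t = −τ ln(1 − 0.20) = τ × 0.223.
t = 4.63×10^7 s = 1.47 years.

1.5 years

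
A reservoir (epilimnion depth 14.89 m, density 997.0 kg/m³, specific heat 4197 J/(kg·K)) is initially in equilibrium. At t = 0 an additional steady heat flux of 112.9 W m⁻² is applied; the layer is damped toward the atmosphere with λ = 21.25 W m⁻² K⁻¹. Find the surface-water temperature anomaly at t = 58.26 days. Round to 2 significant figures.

4.4 K

Areal heat capacity C = ρ c_p D = 997.0 × 4197 × 14.89 = 6.23×10^7 J/(m^2 K).
τ = C / λ = 6.23×10^7 / 21.25 = 2.93×10^6 s.
Equilibrium anomaly ΔT_eq = F / λ = 112.9 / 21.25 = 5.31 K.
t = 58.26 days = 5.03×10^6 s, so t/τ = 1.72.
ΔT(t) = ΔT_eq (1 − e^(−t/τ)) = 5.31 × (1 − e^−1.72) = 4.36 K.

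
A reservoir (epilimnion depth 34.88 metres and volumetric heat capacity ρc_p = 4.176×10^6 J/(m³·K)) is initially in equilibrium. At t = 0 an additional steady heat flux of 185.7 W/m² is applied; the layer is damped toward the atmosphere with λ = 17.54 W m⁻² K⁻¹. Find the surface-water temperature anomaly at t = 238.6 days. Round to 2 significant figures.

Areal heat capacity C = ρc_p × D = 4.176×10^6 × 34.88 = 1.46×10^8 J/(m^2 K).
τ = C / λ = 1.46×10^8 / 17.54 = 8.30×10^6 s.
Equilibrium anomaly ΔT_eq = F / λ = 185.7 / 17.54 = 10.6 K.
t = 238.6 days = 2.06×10^7 s, so t/τ = 2.48.
ΔT(t) = ΔT_eq (1 − e^(−t/τ)) = 10.6 × (1 − e^−2.48) = 9.70 K.

9.7 K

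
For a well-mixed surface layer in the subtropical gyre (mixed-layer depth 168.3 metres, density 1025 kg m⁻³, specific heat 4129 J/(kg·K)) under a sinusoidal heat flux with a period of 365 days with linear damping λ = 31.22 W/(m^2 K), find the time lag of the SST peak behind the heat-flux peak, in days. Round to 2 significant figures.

79 days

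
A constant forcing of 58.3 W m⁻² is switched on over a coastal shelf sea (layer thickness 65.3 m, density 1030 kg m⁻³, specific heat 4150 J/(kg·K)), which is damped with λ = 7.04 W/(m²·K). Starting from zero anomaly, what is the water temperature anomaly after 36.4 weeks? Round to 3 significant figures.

3.53 K

Areal heat capacity C = ρ c_p D = 1030 × 4150 × 65.3 = 2.79×10^8 J m⁻² K⁻¹.
τ = C / λ = 2.79×10^8 / 7.04 = 3.96×10^7 s.
Equilibrium anomaly ΔT_eq = F / λ = 58.3 / 7.04 = 8.28 K.
t = 36.4 weeks = 2.20×10^7 s, so t/τ = 0.555.
ΔT(t) = ΔT_eq (1 − e^(−t/τ)) = 8.28 × (1 − e^−0.555) = 3.53 K.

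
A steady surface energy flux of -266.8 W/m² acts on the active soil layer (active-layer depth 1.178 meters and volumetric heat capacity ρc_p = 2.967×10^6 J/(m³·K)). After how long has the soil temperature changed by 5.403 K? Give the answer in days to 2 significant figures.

0.82 days

Areal heat capacity C = ρc_p × D = 2.967×10^6 × 1.178 = 3.50×10^6 J/(m^2 K).
Time required: Δt = C ΔT / F = 3.50×10^6 × -5.403 / -266.8 = 70800 s.
In days: 70800 s / (86400 s/day) = 0.819 days.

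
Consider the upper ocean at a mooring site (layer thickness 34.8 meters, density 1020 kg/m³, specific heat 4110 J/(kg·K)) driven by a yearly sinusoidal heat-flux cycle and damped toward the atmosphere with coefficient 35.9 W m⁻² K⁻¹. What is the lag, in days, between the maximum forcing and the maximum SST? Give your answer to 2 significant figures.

40 days

Areal heat capacity C = ρ c_p D = 1020 × 4110 × 34.8 = 1.46×10^8 J/(m^2 K).
ω = 2π / 3.15×10^7 s = 1.99×10^-7 s⁻¹.
Phase lag φ = arctan(Cω/λ) = arctan(29.1/35.9) = 0.681 rad.
Time lag = φ / ω = 0.681 / 1.99×10^-7 = 3.42×10^6 s = 39.5 days.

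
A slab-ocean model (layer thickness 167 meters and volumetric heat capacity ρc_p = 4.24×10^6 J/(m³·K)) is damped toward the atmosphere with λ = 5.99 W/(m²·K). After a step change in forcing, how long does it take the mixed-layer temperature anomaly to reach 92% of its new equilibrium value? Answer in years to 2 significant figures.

Areal heat capacity C = ρc_p × D = 4.24×10^6 × 167 = 7.08×10^8 J/(m^2 K).
τ = C / λ = 7.08×10^8 / 5.99 = 1.18×10^8 s.
Fraction reached: 1 − e^(−t/τ) = 0.92 ⇒ t = −τ ln(1 − 0.92) = τ × 2.53.
t = 2.99×10^8 s = 9.46 years.

9.5 years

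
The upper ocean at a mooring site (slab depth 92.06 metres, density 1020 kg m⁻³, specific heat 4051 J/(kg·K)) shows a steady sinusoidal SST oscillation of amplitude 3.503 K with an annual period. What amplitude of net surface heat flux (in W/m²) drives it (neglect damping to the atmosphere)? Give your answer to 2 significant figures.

Areal heat capacity C = ρ c_p D = 1020 × 4051 × 92.06 = 3.80×10^8 J m⁻² K⁻¹.
ω = 2π / 3.15×10^7 s = 1.99×10^-7 s⁻¹.
Cω = 3.80×10^8 × 1.99×10^-7 = 75.8 W/(m²·K).
F₀ = A × Cω = 3.503 × 75.8 = 265 W/m².

270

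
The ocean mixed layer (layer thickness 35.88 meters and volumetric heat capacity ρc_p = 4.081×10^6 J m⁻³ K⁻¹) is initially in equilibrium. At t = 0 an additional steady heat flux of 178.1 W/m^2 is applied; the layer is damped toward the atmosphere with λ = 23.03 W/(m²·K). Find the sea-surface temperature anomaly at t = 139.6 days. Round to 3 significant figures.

6.57 K

Areal heat capacity C = ρc_p × D = 4.081×10^6 × 35.88 = 1.46×10^8 J/(m²·K).
τ = C / λ = 1.46×10^8 / 23.03 = 6.36×10^6 s.
Equilibrium anomaly ΔT_eq = F / λ = 178.1 / 23.03 = 7.73 K.
t = 139.6 days = 1.21×10^7 s, so t/τ = 1.90.
ΔT(t) = ΔT_eq (1 − e^(−t/τ)) = 7.73 × (1 − e^−1.90) = 6.57 K.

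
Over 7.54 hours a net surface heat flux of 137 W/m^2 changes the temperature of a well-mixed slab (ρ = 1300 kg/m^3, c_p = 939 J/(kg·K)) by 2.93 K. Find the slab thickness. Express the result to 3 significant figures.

1.04 m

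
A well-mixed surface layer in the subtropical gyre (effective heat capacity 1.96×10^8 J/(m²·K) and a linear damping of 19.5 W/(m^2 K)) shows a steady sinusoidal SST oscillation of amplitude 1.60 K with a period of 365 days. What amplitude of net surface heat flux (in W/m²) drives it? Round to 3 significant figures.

Areal heat capacity C = 1.96×10^8 J/(m²·K) (given).
ω = 2π / 3.15×10^7 s = 1.99×10^-7 s⁻¹.
√((Cω)² + λ²) = √((39.1)² + 19.5²) = 43.6 W/(m²·K).
F₀ = A × √((Cω)²+λ²) = 1.60 × 43.6 = 69.8 W/m².

69.8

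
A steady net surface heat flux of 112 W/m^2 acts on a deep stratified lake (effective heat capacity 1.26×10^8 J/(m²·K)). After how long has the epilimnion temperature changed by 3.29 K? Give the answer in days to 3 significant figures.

Areal heat capacity C = 1.26×10^8 J/(m²·K) (given).
Time required: Δt = C ΔT / F = 1.26×10^8 × 3.29 / 112 = 3.70×10^6 s.
In days: 3.70×10^6 s / (86400 s/day) = 42.8 days.

42.8 days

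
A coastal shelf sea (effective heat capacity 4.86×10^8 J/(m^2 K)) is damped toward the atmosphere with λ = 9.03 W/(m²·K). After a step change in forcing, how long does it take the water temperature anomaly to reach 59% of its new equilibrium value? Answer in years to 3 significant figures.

1.52 years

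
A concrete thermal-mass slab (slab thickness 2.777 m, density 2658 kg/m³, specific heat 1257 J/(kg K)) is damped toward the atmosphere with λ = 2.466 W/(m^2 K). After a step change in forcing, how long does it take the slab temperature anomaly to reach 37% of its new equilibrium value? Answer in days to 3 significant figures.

Areal heat capacity C = ρ c_p D = 2658 × 1257 × 2.777 = 9.28×10^6 J/(m²·K).
τ = C / λ = 9.28×10^6 / 2.466 = 3.76×10^6 s.
Fraction reached: 1 − e^(−t/τ) = 0.37 ⇒ t = −τ ln(1 − 0.37) = τ × 0.462.
t = 1.74×10^6 s = 20.1 days.

20.1 days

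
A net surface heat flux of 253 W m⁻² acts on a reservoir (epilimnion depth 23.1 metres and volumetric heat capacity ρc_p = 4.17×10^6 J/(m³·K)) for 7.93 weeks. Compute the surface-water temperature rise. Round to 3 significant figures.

12.6 K

Areal heat capacity C = ρc_p × D = 4.17×10^6 × 23.1 = 9.63×10^7 J/(m^2 K).
Net heat input Q = F Δt = 253 × (7.93 weeks × 6.048×10^5 s/week) = 1.21×10^9 J/m².
ΔT = Q / C = 1.21×10^9 / 9.63×10^7 = 12.6 K.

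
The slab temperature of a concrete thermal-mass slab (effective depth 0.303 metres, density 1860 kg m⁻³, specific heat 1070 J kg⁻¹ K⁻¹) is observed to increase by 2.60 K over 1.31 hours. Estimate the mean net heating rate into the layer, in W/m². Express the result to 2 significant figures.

330

Areal heat capacity C = ρ c_p D = 1860 × 1070 × 0.303 = 6.03×10^5 J/(m^2 K).
Required heat per unit area: Q = C ΔT = 6.03×10^5 × 2.60 = 1.57×10^6 J/m².
Flux F = Q / Δt = 1.57×10^6 / 4720 s = 332 W/m².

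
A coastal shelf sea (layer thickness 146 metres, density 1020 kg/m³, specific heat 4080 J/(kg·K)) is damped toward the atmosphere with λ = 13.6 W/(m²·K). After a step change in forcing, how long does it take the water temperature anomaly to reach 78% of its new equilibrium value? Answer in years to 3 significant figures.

Areal heat capacity C = ρ c_p D = 1020 × 4080 × 146 = 6.08×10^8 J/(m^2 K).
τ = C / λ = 6.08×10^8 / 13.6 = 4.47×10^7 s.
Fraction reached: 1 − e^(−t/τ) = 0.78 ⇒ t = −τ ln(1 − 0.78) = τ × 1.51.
t = 6.76×10^7 s = 2.14 years.

2.14 years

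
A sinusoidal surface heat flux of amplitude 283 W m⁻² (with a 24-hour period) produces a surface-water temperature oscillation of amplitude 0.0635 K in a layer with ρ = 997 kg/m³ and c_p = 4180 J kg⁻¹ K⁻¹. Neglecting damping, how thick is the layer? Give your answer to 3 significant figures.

ω = 2π / 86400 s = 7.27×10^-5 s⁻¹.
Required C = F₀ / (A ω) = 283 / (0.0635 × 7.27×10^-5) = 6.13×10^7 J/(m²·K).
D = C / (ρ c_p) = 6.13×10^7 / (997 × 4180) = 14.7 m.

14.7 m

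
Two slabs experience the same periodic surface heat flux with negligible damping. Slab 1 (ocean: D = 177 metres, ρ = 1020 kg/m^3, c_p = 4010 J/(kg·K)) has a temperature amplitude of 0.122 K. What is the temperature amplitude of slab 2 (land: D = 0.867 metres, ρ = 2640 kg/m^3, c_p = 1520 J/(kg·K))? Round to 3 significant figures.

25.4 K

C_ocean = 7.24×10^8 J/(m²·K); C_land = 3.48×10^6 J/(m²·K).
A ∝ 1/C ⇒ A_land = A_ocean × C_ocean/C_land = 0.122 × 208 = 25.4 K.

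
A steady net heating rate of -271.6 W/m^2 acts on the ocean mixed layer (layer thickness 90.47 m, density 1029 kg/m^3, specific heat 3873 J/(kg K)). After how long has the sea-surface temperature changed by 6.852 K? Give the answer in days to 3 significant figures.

105 days

Areal heat capacity C = ρ c_p D = 1029 × 3873 × 90.47 = 3.61×10^8 J/(m²·K).
Time required: Δt = C ΔT / F = 3.61×10^8 × -6.852 / -271.6 = 9.10×10^6 s.
In days: 9.10×10^6 s / (86400 s/day) = 105 days.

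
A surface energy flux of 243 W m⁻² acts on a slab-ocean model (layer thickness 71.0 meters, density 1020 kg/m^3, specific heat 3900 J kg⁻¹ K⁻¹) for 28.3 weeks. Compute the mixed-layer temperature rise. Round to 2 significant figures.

15 K

Areal heat capacity C = ρ c_p D = 1020 × 3900 × 71.0 = 2.82×10^8 J m⁻² K⁻¹.
Net heat input Q = F Δt = 243 × (28.3 weeks × 6.048×10^5 s/week) = 4.16×10^9 J/m².
ΔT = Q / C = 4.16×10^9 / 2.82×10^8 = 14.7 K.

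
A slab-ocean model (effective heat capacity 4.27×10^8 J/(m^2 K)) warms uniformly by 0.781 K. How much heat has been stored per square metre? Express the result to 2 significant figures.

3.3×10^8

Areal heat capacity C = 4.27×10^8 J/(m^2 K) (given).
ΔQ = C ΔT = 4.27×10^8 × 0.781 = 3.33×10^8 J/m².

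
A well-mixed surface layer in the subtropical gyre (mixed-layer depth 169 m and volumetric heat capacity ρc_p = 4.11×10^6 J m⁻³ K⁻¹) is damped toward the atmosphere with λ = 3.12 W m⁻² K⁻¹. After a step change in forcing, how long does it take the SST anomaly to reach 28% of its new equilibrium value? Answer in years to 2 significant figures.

Areal heat capacity C = ρc_p × D = 4.11×10^6 × 169 = 6.95×10^8 J m⁻² K⁻¹.
τ = C / λ = 6.95×10^8 / 3.12 = 2.23×10^8 s.
Fraction reached: 1 − e^(−t/τ) = 0.28 ⇒ t = −τ ln(1 − 0.28) = τ × 0.329.
t = 7.31×10^7 s = 2.32 years.

2.3 years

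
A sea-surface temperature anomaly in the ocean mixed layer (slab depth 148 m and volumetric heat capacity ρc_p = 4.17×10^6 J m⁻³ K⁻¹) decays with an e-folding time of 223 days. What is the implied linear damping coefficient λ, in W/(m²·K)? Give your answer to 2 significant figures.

Areal heat capacity C = ρc_p × D = 4.17×10^6 × 148 = 6.17×10^8 J m⁻² K⁻¹.
τ = 223 days = 1.93×10^7 s.
λ = C / τ = 6.17×10^8 / 1.93×10^7 = 32.0 W/(m²·K).

32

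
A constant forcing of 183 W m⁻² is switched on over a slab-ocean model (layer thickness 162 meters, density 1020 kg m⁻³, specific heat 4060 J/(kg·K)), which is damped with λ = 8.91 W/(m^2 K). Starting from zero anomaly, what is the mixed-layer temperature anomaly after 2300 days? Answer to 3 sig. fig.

Areal heat capacity C = ρ c_p D = 1020 × 4060 × 162 = 6.71×10^8 J/(m²·K).
τ = C / λ = 6.71×10^8 / 8.91 = 7.53×10^7 s.
Equilibrium anomaly ΔT_eq = F / λ = 183 / 8.91 = 20.5 K.
t = 2300 days = 1.99×10^8 s, so t/τ = 2.64.
ΔT(t) = ΔT_eq (1 − e^(−t/τ)) = 20.5 × (1 − e^−2.64) = 19.1 K.

19.1 K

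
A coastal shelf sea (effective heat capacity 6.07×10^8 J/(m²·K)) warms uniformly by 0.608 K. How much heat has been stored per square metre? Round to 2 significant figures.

3.7×10^8

Areal heat capacity C = 6.07×10^8 J/(m²·K) (given).
ΔQ = C ΔT = 6.07×10^8 × 0.608 = 3.69×10^8 J/m².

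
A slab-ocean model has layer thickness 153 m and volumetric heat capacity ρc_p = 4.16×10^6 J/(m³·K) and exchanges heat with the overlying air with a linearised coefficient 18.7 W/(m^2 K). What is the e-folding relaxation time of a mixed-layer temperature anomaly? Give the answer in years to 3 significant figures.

1.08 years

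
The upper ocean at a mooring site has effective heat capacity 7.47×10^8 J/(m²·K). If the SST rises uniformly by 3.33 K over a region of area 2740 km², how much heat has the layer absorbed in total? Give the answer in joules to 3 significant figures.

6.82×10^18 J

Areal heat capacity C = 7.47×10^8 J/(m²·K) (given).
Heat per unit area: q = C ΔT = 7.47×10^8 × 3.33 = 2.49×10^9 J/m².
Total heat: Q = q × A = 2.49×10^9 × (2740 × 10⁶ m²) = 6.82×10^18 J.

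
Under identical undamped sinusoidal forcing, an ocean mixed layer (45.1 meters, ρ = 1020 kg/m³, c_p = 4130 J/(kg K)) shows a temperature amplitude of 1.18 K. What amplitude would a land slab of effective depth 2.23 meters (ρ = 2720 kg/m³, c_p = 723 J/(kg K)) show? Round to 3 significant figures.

51.1 K

C_ocean = 1.90×10^8 J/(m²·K); C_land = 4.39×10^6 J/(m²·K).
A ∝ 1/C ⇒ A_land = A_ocean × C_ocean/C_land = 1.18 × 43.3 = 51.1 K.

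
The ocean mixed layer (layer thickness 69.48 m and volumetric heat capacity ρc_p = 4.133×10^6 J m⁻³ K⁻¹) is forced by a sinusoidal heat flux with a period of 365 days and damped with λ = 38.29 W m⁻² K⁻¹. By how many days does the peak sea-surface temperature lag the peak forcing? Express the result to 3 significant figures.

57.0 days

Areal heat capacity C = ρc_p × D = 4.133×10^6 × 69.48 = 2.87×10^8 J/(m^2 K).
ω = 2π / 3.15×10^7 s = 1.99×10^-7 s⁻¹.
Phase lag φ = arctan(Cω/λ) = arctan(57.2/38.29) = 0.981 rad.
Time lag = φ / ω = 0.981 / 1.99×10^-7 = 4.92×10^6 s = 57.0 days.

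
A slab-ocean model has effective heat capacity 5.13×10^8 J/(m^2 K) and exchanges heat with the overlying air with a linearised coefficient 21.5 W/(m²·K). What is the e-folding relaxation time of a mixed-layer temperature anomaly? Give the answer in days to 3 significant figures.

Areal heat capacity C = 5.13×10^8 J/(m^2 K) (given).
Relaxation time τ = C / λ = 5.13×10^8 / 21.5 = 2.39×10^7 s.
In days: 2.39×10^7 s / (86400 s/day) = 276 days.

276 days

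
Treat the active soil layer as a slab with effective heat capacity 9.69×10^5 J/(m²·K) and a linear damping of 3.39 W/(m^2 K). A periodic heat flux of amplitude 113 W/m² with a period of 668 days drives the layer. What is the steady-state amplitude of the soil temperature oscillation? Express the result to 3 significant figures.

Areal heat capacity C = 9.69×10^5 J/(m²·K) (given).
Angular frequency ω = 2π / T = 2π / 5.77×10^7 s = 1.09×10^-7 s⁻¹.
√((Cω)² + λ²) = √((0.105)² + 3.39²) = 3.39 W/(m²·K).
Amplitude A = F₀ / √((Cω)²+λ²) = 113 / 3.39 = 33.3 K.

33.3 K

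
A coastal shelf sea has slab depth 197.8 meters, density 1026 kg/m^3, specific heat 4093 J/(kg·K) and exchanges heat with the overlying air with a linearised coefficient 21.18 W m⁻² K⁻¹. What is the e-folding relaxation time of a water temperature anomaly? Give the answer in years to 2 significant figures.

Areal heat capacity C = ρ c_p D = 1026 × 4093 × 197.8 = 8.31×10^8 J/(m²·K).
Relaxation time τ = C / λ = 8.31×10^8 / 21.18 = 3.92×10^7 s.
In years: 3.92×10^7 s / (3.156×10^7 s/year) = 1.24 years.

1.2 years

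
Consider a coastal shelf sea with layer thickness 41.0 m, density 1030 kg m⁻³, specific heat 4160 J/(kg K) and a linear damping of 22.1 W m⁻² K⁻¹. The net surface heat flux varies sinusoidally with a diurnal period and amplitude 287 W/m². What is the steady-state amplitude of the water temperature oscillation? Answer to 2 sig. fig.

0.022 K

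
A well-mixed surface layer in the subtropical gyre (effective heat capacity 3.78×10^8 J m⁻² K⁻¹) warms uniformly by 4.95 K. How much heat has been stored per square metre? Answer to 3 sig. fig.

1.87×10^9

Areal heat capacity C = 3.78×10^8 J m⁻² K⁻¹ (given).
ΔQ = C ΔT = 3.78×10^8 × 4.95 = 1.87×10^9 J/m².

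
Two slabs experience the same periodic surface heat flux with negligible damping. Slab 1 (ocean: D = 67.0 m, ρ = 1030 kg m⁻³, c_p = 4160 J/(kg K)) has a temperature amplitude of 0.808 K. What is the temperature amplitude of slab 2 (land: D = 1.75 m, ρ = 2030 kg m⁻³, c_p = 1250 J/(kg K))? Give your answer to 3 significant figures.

C_ocean = 2.87×10^8 J/(m²·K); C_land = 4.44×10^6 J/(m²·K).
A ∝ 1/C ⇒ A_land = A_ocean × C_ocean/C_land = 0.808 × 64.6 = 52.2 K.

52.2 K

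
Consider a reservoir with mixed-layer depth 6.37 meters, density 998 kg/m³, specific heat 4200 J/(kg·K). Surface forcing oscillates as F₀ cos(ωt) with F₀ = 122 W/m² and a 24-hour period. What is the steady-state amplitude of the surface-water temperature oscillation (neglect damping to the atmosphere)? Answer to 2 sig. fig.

0.063 K

Areal heat capacity C = ρ c_p D = 998 × 4200 × 6.37 = 2.67×10^7 J/(m^2 K).
Angular frequency ω = 2π / T = 2π / 86400 s = 7.27×10^-5 s⁻¹.
Cω = 2.67×10^7 × 7.27×10^-5 = 1940 W/(m²·K).
Amplitude A = F₀ / (Cω) = 122 / 1940 = 0.0628 K.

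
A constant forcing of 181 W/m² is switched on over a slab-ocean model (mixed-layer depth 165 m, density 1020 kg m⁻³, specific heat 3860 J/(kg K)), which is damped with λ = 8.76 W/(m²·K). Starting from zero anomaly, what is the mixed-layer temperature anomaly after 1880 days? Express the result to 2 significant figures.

18 K

Areal heat capacity C = ρ c_p D = 1020 × 3860 × 165 = 6.50×10^8 J/(m²·K).
τ = C / λ = 6.50×10^8 / 8.76 = 7.42×10^7 s.
Equilibrium anomaly ΔT_eq = F / λ = 181 / 8.76 = 20.7 K.
t = 1880 days = 1.62×10^8 s, so t/τ = 2.19.
ΔT(t) = ΔT_eq (1 − e^(−t/τ)) = 20.7 × (1 − e^−2.19) = 18.4 K.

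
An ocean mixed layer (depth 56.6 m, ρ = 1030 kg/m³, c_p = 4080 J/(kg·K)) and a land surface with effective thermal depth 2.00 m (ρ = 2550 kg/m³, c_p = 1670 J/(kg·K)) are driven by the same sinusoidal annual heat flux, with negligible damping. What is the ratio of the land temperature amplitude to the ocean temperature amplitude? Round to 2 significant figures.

C_ocean = 1030 × 4080 × 56.6 = 2.38×10^8 J/(m²·K).
C_land = 2550 × 1670 × 2.00 = 8.52×10^6 J/(m²·K).
Undamped amplitude ∝ 1/C, so A_land/A_ocean = C_ocean/C_land = 27.9.

28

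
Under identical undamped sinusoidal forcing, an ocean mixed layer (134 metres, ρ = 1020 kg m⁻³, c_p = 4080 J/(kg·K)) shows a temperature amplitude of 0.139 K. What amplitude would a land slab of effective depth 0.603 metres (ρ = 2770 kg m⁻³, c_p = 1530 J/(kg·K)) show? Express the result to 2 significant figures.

C_ocean = 5.58×10^8 J/(m²·K); C_land = 2.56×10^6 J/(m²·K).
A ∝ 1/C ⇒ A_land = A_ocean × C_ocean/C_land = 0.139 × 218 = 30.3 K.

30 K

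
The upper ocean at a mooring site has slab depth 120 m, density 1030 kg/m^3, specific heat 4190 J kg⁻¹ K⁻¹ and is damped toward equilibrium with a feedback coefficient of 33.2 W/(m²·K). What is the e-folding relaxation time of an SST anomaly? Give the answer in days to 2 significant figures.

180 days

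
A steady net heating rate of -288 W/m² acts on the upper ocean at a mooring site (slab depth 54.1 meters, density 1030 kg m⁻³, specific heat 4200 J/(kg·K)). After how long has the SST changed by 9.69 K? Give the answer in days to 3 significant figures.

Areal heat capacity C = ρ c_p D = 1030 × 4200 × 54.1 = 2.34×10^8 J/(m²·K).
Time required: Δt = C ΔT / F = 2.34×10^8 × -9.69 / -288 = 7.87×10^6 s.
In days: 7.87×10^6 s / (86400 s/day) = 91.1 days.

91.1 days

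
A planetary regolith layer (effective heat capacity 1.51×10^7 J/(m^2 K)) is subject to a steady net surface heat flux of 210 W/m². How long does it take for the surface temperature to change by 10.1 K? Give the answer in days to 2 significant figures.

Areal heat capacity C = 1.51×10^7 J/(m^2 K) (given).
Time required: Δt = C ΔT / F = 1.51×10^7 × 10.1 / 210 = 7.26×10^5 s.
In days: 7.26×10^5 s / (86400 s/day) = 8.41 days.

8.4 days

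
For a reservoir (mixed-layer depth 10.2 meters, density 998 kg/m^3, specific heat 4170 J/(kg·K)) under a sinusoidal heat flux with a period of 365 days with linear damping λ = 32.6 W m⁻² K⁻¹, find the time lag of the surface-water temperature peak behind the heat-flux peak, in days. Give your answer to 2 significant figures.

Areal heat capacity C = ρ c_p D = 998 × 4170 × 10.2 = 4.24×10^7 J/(m²·K).
ω = 2π / 3.15×10^7 s = 1.99×10^-7 s⁻¹.
Phase lag φ = arctan(Cω/λ) = arctan(8.46/32.6) = 0.254 rad.
Time lag = φ / ω = 0.254 / 1.99×10^-7 = 1.27×10^6 s = 14.7 days.

15 days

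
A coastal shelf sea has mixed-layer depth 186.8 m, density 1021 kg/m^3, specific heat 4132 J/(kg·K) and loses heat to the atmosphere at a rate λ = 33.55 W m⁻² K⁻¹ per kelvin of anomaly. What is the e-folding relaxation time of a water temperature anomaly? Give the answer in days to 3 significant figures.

Areal heat capacity C = ρ c_p D = 1021 × 4132 × 186.8 = 7.88×10^8 J/(m^2 K).
Relaxation time τ = C / λ = 7.88×10^8 / 33.55 = 2.35×10^7 s.
In days: 2.35×10^7 s / (86400 s/day) = 272 days.

272 days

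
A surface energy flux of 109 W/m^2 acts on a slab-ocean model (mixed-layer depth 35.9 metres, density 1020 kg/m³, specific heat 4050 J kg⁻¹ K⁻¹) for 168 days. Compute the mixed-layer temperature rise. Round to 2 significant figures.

Areal heat capacity C = ρ c_p D = 1020 × 4050 × 35.9 = 1.48×10^8 J/(m^2 K).
Net heat input Q = F Δt = 109 × (168 days × 86400 s/day) = 1.58×10^9 J/m².
ΔT = Q / C = 1.58×10^9 / 1.48×10^8 = 10.7 K.

11 K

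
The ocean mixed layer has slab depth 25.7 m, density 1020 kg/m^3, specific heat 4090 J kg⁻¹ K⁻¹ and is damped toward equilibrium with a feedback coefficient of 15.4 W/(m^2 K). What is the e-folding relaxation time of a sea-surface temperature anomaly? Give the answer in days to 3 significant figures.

80.6 days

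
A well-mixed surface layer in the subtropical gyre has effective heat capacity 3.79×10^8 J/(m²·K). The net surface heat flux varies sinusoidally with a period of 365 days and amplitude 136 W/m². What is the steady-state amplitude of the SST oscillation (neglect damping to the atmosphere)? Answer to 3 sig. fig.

Areal heat capacity C = 3.79×10^8 J/(m²·K) (given).
Angular frequency ω = 2π / T = 2π / 3.15×10^7 s = 1.99×10^-7 s⁻¹.
Cω = 3.79×10^8 × 1.99×10^-7 = 75.5 W/(m²·K).
Amplitude A = F₀ / (Cω) = 136 / 75.5 = 1.80 K.

1.80 K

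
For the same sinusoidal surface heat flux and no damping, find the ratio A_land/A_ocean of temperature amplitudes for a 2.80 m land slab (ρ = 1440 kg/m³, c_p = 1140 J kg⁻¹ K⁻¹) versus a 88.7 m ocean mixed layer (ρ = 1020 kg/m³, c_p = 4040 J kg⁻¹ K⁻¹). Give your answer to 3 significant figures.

C_ocean = 1020 × 4040 × 88.7 = 3.66×10^8 J/(m²·K).
C_land = 1440 × 1140 × 2.80 = 4.60×10^6 J/(m²·K).
Undamped amplitude ∝ 1/C, so A_land/A_ocean = C_ocean/C_land = 79.5.

79.5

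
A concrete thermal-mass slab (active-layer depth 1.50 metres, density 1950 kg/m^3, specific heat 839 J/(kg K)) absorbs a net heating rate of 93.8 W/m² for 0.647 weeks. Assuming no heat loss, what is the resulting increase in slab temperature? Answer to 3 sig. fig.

Areal heat capacity C = ρ c_p D = 1950 × 839 × 1.50 = 2.45×10^6 J m⁻² K⁻¹.
Net heat input Q = F Δt = 93.8 × (0.647 weeks × 6.048×10^5 s/week) = 3.67×10^7 J/m².
ΔT = Q / C = 3.67×10^7 / 2.45×10^6 = 15.0 K.

15.0 K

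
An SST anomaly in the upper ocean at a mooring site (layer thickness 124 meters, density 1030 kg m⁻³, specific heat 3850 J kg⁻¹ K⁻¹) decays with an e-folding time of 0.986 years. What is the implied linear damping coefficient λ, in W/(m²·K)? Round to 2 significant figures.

16

Areal heat capacity C = ρ c_p D = 1030 × 3850 × 124 = 4.92×10^8 J m⁻² K⁻¹.
τ = 0.986 years = 3.11×10^7 s.
λ = C / τ = 4.92×10^8 / 3.11×10^7 = 15.8 W/(m²·K).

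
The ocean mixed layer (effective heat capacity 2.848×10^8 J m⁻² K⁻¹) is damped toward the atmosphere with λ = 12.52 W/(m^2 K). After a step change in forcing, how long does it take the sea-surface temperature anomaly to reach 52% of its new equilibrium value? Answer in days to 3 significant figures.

193 days

Areal heat capacity C = 2.848×10^8 J m⁻² K⁻¹ (given).
τ = C / λ = 2.85×10^8 / 12.52 = 2.27×10^7 s.
Fraction reached: 1 − e^(−t/τ) = 0.52 ⇒ t = −τ ln(1 − 0.52) = τ × 0.734.
t = 1.67×10^7 s = 193 days.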